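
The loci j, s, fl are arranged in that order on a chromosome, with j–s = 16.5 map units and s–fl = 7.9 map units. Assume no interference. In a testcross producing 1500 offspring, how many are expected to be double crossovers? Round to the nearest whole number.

20

Map distances give recombination frequencies of 0.165 and 0.079 for the two intervals.
With no interference, expected double-crossover frequency = 0.165 × 0.079 = 0.01304.
Expected number = 0.01304 × 1500 = 19.55 ≈ 20.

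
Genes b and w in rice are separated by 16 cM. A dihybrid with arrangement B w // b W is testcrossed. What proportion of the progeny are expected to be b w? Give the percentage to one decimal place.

8.0%

A map distance of 16 cM corresponds to a recombination frequency of 0.160.
The F1 is B w / b W, so b w is a recombinant gamete class with expected frequency r/2 = 0.160/2 = 0.0800.
That is 0.0800 = 8.0% of the progeny.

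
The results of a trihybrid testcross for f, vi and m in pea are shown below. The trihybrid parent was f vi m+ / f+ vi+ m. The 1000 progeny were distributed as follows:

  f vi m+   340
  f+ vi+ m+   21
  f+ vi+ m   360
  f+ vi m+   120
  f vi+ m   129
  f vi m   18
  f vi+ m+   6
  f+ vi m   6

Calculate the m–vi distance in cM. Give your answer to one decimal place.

The two rarest classes, f vi+ m+ and f+ vi m, are the double crossovers. Comparing them with the parentals, only the vi allele has switched, so vi is the middle locus and the order is m – vi – f.
Crossovers in the m–vi interval produce the single-crossover classes f vi m and f+ vi+ m+ (18 + 21 = 39) plus the double crossovers (12).
RF(m–vi) = (39 + 12) / 1000 = 51/1000 = 0.0510 → 5.1 cM.

5.1 cM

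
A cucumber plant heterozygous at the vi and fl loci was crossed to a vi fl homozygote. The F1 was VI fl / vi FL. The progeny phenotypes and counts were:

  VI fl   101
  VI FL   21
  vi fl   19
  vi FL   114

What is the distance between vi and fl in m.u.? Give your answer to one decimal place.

15.7 m.u.

The recombinant classes are VI FL and vi fl: 21 + 19 = 40.
Recombination frequency = 40/255 = 0.1569 ≈ 15.7%, i.e. 15.7 m.u.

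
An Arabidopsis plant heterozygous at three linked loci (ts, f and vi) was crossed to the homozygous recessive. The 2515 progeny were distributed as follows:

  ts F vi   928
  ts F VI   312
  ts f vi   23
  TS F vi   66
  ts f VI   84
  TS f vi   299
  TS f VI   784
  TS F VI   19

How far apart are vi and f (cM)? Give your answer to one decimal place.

26.0 cM

The two most frequent reciprocal classes, TS f VI and ts F vi, are the parental types, so the F1 was TS f VI / ts F vi.
The two rarest classes, TS F VI and ts f vi, are the double crossovers. Comparing them with the parentals, only the f allele has switched, so f is the middle locus and the order is ts – f – vi.
Crossovers in the f–vi interval produce the single-crossover classes TS f vi and ts F VI (299 + 312 = 611) plus the double crossovers (42).
RF(f–vi) = (611 + 42) / 2515 = 653/2515 = 0.2596 → 26.0 cM.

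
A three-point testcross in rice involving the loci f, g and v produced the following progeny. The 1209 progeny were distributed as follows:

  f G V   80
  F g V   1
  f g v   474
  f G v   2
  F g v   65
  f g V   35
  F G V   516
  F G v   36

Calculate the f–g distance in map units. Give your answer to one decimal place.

12.2 map units

The two most frequent reciprocal classes, f g v and F G V, are the parental types, so the F1 was f g v / F G V.
The two rarest classes, f G v and F g V, are the double crossovers. Comparing them with the parentals, only the g allele has switched, so g is the middle locus and the order is v – g – f.
Crossovers in the g–f interval produce the single-crossover classes F g v and f G V (65 + 80 = 145) plus the double crossovers (3).
RF(g–f) = (145 + 3) / 1209 = 148/1209 = 0.1224 → 12.2 map units.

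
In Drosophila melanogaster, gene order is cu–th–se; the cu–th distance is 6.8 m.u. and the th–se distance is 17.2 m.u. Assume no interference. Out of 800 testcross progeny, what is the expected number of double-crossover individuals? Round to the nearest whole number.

Map distances give recombination frequencies of 0.068 and 0.172 for the two intervals.
With no interference, expected double-crossover frequency = 0.068 × 0.172 = 0.01170.
Expected number = 0.01170 × 800 = 9.36 ≈ 9.

9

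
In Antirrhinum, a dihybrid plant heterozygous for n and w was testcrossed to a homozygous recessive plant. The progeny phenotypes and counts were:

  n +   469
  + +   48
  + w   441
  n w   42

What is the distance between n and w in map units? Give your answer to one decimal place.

9.0 map units

The two most frequent classes, + w (441) and n + (469), are the parental types, so the F1 was + w / n +.
The recombinant classes are + + and n w: 48 + 42 = 90.
Recombination frequency = 90/1000 = 0.0900 ≈ 9.0%, i.e. 9.0 map units.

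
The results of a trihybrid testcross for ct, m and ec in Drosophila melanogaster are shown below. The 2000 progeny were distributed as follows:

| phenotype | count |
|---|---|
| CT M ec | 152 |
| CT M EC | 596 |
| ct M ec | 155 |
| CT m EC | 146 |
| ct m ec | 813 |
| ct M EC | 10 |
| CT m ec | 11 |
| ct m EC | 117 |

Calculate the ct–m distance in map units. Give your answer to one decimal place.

The two most frequent reciprocal classes, ct m ec and CT M EC, are the parental types, so the F1 was ct m ec / CT M EC.
The two rarest classes, CT m ec and ct M EC, are the double crossovers. Comparing them with the parentals, only the ct allele has switched, so ct is the middle locus and the order is ec – ct – m.
Crossovers in the ct–m interval produce the single-crossover classes ct M ec and CT m EC (155 + 146 = 301) plus the double crossovers (21).
RF(ct–m) = (301 + 21) / 2000 = 322/2000 = 0.1610 → 16.1 map units.

16.1 map units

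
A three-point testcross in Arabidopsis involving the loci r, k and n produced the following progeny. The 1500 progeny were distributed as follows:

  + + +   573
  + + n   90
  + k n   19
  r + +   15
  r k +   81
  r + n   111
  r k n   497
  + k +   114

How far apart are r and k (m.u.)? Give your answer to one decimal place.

The two most frequent reciprocal classes, + + + and r k n, are the parental types, so the F1 was + + + / r k n.
The two rarest classes, r + + and + k n, are the double crossovers. Comparing them with the parentals, only the r allele has switched, so r is the middle locus and the order is n – r – k.
Crossovers in the r–k interval produce the single-crossover classes + k + and r + n (114 + 111 = 225) plus the double crossovers (34).
RF(r–k) = (225 + 34) / 1500 = 259/1500 = 0.1727 → 17.3 m.u.

17.3 m.u.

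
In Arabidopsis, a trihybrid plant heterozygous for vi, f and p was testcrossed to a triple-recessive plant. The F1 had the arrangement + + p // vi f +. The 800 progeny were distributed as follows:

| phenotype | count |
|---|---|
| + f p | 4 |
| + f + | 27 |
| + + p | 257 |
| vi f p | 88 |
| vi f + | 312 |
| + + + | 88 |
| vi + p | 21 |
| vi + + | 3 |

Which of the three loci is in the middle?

f

The two rarest classes, + f p and vi + +, are the double crossovers. Comparing them with the parentals, only the f allele has switched, so f is the middle locus and the order is vi – f – p.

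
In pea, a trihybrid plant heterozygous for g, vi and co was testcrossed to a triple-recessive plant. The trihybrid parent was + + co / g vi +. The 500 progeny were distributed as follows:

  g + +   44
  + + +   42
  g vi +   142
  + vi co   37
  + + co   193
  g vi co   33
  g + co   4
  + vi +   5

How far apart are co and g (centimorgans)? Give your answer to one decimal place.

16.8 centimorgans

The two rarest classes, g + co and + vi +, are the double crossovers. Comparing them with the parentals, only the g allele has switched, so g is the middle locus and the order is co – g – vi.
Crossovers in the co–g interval produce the single-crossover classes + + + and g vi co (42 + 33 = 75) plus the double crossovers (9).
RF(co–g) = (75 + 9) / 500 = 84/500 = 0.1680 → 16.8 centimorgans.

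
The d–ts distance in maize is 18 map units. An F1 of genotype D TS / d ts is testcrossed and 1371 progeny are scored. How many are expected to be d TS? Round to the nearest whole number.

A map distance of 18 map units corresponds to a recombination frequency of 0.180.
The F1 is D TS / d ts, so d TS is a recombinant gamete class with expected frequency r/2 = 0.180/2 = 0.0900.
Expected number = 0.0900 × 1371 = 123.39 ≈ 123.

123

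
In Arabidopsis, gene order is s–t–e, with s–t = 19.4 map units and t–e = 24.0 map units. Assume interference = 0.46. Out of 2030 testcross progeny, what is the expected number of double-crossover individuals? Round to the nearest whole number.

Map distances give recombination frequencies of 0.194 and 0.240 for the two intervals.
With interference 0.46 (so coincidence = 0.54), expected double-crossover frequency = 0.194 × 0.240 × 0.54 = 0.02514.
Expected number = 0.02514 × 2030 = 51.04 ≈ 51.

51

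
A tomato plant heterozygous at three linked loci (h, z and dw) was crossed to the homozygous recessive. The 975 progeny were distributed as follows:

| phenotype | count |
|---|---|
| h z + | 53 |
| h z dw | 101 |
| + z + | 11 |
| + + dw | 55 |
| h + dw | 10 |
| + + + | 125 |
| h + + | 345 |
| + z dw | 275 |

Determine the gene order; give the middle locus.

dw

The two most frequent reciprocal classes, h + + and + z dw, are the parental types, so the F1 was h + + / + z dw.
The two rarest classes, h + dw and + z +, are the double crossovers. Comparing them with the parentals, only the dw allele has switched, so dw is the middle locus and the order is h – dw – z.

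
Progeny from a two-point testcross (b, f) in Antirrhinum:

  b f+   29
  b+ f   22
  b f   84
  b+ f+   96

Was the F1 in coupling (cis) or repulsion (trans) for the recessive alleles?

The two most frequent classes are b+ f+ (96) and b f (84); these are the parental (non-recombinant) types.
So the F1 carried b+ f+ on one chromosome and b f on the other — the recessive alleles are on the same chromosome (cis / coupling).

cis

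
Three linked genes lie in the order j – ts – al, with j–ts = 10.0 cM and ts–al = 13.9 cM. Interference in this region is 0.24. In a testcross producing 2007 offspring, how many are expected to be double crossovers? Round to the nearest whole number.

Map distances give recombination frequencies of 0.100 and 0.139 for the two intervals.
With interference 0.24 (so coincidence = 0.76), expected double-crossover frequency = 0.100 × 0.139 × 0.76 = 0.01056.
Expected number = 0.01056 × 2007 = 21.20 ≈ 21.

21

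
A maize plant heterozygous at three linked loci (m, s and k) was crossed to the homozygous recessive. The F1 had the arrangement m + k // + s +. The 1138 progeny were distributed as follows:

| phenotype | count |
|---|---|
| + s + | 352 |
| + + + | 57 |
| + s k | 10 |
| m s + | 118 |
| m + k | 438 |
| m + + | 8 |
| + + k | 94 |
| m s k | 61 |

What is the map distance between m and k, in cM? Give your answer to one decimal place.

The two rarest classes, m + + and + s k, are the double crossovers. Comparing them with the parentals, only the k allele has switched, so k is the middle locus and the order is m – k – s.
Crossovers in the m–k interval produce the single-crossover classes + + k and m s + (94 + 118 = 212) plus the double crossovers (18).
RF(m–k) = (212 + 18) / 1138 = 230/1138 = 0.2021 → 20.2 cM.

20.2 cM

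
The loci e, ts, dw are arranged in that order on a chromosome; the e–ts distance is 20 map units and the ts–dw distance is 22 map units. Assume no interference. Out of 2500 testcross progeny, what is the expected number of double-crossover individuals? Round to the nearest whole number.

Map distances give recombination frequencies of 0.200 and 0.220 for the two intervals.
With no interference, expected double-crossover frequency = 0.200 × 0.220 = 0.04400.
Expected number = 0.04400 × 2500 = 110.00 ≈ 110.

110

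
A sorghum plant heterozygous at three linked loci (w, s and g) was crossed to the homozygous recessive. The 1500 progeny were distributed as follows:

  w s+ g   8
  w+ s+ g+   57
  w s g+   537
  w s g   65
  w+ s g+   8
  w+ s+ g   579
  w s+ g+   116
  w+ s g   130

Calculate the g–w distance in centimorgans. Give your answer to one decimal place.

The two most frequent reciprocal classes, w s g+ and w+ s+ g, are the parental types, so the F1 was w s g+ / w+ s+ g.
The two rarest classes, w+ s g+ and w s+ g, are the double crossovers. Comparing them with the parentals, only the w allele has switched, so w is the middle locus and the order is s – w – g.
Crossovers in the w–g interval produce the single-crossover classes w s g and w+ s+ g+ (65 + 57 = 122) plus the double crossovers (16).
RF(w–g) = (122 + 16) / 1500 = 138/1500 = 0.0920 → 9.2 centimorgans.

9.2 centimorgans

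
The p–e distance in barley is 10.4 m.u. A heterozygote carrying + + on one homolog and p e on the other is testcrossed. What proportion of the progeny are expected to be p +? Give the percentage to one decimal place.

A map distance of 10.4 m.u. corresponds to a recombination frequency of 0.104.
The F1 is + + / p e, so p + is a recombinant gamete class with expected frequency r/2 = 0.104/2 = 0.0520.
That is 0.0520 = 5.2% of the progeny.

5.2%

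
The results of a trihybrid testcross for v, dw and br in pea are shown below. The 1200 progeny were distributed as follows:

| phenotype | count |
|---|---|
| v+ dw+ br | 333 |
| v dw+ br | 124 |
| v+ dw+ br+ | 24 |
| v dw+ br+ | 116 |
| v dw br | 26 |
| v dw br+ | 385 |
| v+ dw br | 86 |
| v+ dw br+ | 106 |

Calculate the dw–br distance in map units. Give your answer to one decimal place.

21.0 map units

The two most frequent reciprocal classes, v+ dw+ br and v dw br+, are the parental types, so the F1 was v+ dw+ br / v dw br+.
The two rarest classes, v+ dw+ br+ and v dw br, are the double crossovers. Comparing them with the parentals, only the br allele has switched, so br is the middle locus and the order is v – br – dw.
Crossovers in the br–dw interval produce the single-crossover classes v+ dw br and v dw+ br+ (86 + 116 = 202) plus the double crossovers (50).
RF(br–dw) = (202 + 50) / 1200 = 252/1200 = 0.2100 → 21.0 map units.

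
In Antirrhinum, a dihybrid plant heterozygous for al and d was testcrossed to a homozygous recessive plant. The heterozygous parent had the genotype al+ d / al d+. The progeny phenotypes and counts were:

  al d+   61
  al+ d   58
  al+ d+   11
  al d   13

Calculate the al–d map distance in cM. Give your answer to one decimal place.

The recombinant classes are al+ d+ and al d: 11 + 13 = 24.
Recombination frequency = 24/143 = 0.1678 ≈ 16.8%, i.e. 16.8 cM.

16.8 cM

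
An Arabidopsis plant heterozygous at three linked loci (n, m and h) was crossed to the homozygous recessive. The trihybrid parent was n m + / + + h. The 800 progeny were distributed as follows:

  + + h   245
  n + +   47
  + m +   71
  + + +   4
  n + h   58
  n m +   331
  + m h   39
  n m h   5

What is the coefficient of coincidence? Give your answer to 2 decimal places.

The two rarest classes, n m h and + + +, are the double crossovers. Comparing them with the parentals, only the h allele has switched, so h is the middle locus and the order is m – h – n.
m–h: (86 + 9)/800 = 0.1187; h–n: (129 + 9)/800 = 0.1725.
Expected DCO frequency = 0.1187 × 0.1725 ≈ 0.02048; observed = 9/800 ≈ 0.01125.
Coefficient of coincidence = 0.01125/0.02048 ≈ 0.55.

0.55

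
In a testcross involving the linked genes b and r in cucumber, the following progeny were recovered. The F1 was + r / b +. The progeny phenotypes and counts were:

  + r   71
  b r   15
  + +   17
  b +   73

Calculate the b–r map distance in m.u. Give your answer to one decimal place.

The recombinant classes are + + and b r: 17 + 15 = 32.
Recombination frequency = 32/176 = 0.1818 ≈ 18.2%, i.e. 18.2 m.u.

18.2 m.u.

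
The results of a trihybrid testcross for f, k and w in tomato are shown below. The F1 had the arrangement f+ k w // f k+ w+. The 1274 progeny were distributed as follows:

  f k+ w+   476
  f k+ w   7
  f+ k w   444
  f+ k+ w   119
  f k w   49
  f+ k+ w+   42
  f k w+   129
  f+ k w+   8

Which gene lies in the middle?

w

The two rarest classes, f+ k w+ and f k+ w, are the double crossovers. Comparing them with the parentals, only the w allele has switched, so w is the middle locus and the order is f – w – k.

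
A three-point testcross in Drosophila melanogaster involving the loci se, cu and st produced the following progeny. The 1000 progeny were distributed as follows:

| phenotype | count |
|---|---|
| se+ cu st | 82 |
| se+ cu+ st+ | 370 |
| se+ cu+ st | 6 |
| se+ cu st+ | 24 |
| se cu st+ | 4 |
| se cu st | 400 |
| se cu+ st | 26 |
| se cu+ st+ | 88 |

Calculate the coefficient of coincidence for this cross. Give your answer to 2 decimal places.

The two most frequent reciprocal classes, se+ cu+ st+ and se cu st, are the parental types, so the F1 was se+ cu+ st+ / se cu st.
The two rarest classes, se+ cu+ st and se cu st+, are the double crossovers. Comparing them with the parentals, only the st allele has switched, so st is the middle locus and the order is cu – st – se.
cu–st: (50 + 10)/1000 = 0.0600; st–se: (170 + 10)/1000 = 0.1800.
Expected DCO frequency = 0.0600 × 0.1800 ≈ 0.01080; observed = 10/1000 ≈ 0.01000.
Coefficient of coincidence = 0.01000/0.01080 ≈ 0.93.

0.93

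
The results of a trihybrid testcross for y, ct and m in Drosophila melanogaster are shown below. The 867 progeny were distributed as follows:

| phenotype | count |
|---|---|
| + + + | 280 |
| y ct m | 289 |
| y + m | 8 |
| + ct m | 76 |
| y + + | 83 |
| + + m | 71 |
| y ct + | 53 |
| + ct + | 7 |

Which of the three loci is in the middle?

The two most frequent reciprocal classes, y ct m and + + +, are the parental types, so the F1 was y ct m / + + +.
The two rarest classes, y + m and + ct +, are the double crossovers. Comparing them with the parentals, only the ct allele has switched, so ct is the middle locus and the order is y – ct – m.

ct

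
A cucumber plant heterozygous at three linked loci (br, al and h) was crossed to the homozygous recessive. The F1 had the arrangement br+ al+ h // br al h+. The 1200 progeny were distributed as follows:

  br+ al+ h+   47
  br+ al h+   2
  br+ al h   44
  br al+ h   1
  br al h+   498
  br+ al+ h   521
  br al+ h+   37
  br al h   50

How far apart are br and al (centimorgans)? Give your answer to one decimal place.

The two rarest classes, br al+ h and br+ al h+, are the double crossovers. Comparing them with the parentals, only the br allele has switched, so br is the middle locus and the order is al – br – h.
Crossovers in the al–br interval produce the single-crossover classes br+ al h and br al+ h+ (44 + 37 = 81) plus the double crossovers (3).
RF(al–br) = (81 + 3) / 1200 = 84/1200 = 0.0700 → 7.0 centimorgans.

7.0 centimorgans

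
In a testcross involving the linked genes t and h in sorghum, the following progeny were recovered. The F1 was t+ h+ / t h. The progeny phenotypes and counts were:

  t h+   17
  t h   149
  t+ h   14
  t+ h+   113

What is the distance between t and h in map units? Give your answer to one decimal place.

10.6 map units

The recombinant classes are t+ h and t h+: 14 + 17 = 31.
Recombination frequency = 31/293 = 0.1058 ≈ 10.6%, i.e. 10.6 map units.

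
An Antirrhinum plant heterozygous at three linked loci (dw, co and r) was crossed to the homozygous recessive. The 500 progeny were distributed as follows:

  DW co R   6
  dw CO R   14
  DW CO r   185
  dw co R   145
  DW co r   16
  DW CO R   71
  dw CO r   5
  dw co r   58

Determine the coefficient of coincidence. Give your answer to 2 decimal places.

The two most frequent reciprocal classes, dw co R and DW CO r, are the parental types, so the F1 was dw co R / DW CO r.
The two rarest classes, DW co R and dw CO r, are the double crossovers. Comparing them with the parentals, only the dw allele has switched, so dw is the middle locus and the order is r – dw – co.
r–dw: (129 + 11)/500 = 0.2800; dw–co: (30 + 11)/500 = 0.0820.
Expected DCO frequency = 0.2800 × 0.0820 ≈ 0.02296; observed = 11/500 ≈ 0.02200.
Coefficient of coincidence = 0.02200/0.02296 ≈ 0.96.

0.96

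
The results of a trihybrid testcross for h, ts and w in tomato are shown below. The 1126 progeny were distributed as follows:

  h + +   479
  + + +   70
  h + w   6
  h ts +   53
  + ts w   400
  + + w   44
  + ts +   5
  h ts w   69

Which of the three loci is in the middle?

The two most frequent reciprocal classes, h + + and + ts w, are the parental types, so the F1 was h + + / + ts w.
The two rarest classes, h + w and + ts +, are the double crossovers. Comparing them with the parentals, only the w allele has switched, so w is the middle locus and the order is h – w – ts.

w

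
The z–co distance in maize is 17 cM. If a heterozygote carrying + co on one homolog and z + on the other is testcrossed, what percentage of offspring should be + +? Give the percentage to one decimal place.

A map distance of 17 cM corresponds to a recombination frequency of 0.170.
The F1 is + co / z +, so + + is a recombinant gamete class with expected frequency r/2 = 0.170/2 = 0.0850.
That is 0.0850 = 8.5% of the progeny.

8.5%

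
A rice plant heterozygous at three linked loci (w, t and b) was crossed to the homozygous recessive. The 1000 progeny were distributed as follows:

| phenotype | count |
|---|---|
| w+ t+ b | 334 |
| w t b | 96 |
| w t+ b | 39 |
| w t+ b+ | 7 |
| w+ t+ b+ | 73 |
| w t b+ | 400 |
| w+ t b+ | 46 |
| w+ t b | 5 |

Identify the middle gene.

t

The two most frequent reciprocal classes, w+ t+ b and w t b+, are the parental types, so the F1 was w+ t+ b / w t b+.
The two rarest classes, w+ t b and w t+ b+, are the double crossovers. Comparing them with the parentals, only the t allele has switched, so t is the middle locus and the order is b – t – w.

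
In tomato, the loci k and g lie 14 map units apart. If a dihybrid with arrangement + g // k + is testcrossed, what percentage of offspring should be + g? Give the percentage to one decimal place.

43.0%

A map distance of 14 map units corresponds to a recombination frequency of 0.140.
The F1 is + g / k +, so + g is a parental gamete class with expected frequency (1 − r)/2 = 0.860/2 = 0.4300.
That is 0.4300 = 43.0% of the progeny.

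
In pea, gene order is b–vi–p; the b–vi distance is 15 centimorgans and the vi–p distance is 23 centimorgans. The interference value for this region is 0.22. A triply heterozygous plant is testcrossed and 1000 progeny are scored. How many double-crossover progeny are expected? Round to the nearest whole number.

Map distances give recombination frequencies of 0.150 and 0.230 for the two intervals.
With interference 0.22 (so coincidence = 0.78), expected double-crossover frequency = 0.150 × 0.230 × 0.78 = 0.02691.
Expected number = 0.02691 × 1000 = 26.91 ≈ 27.

27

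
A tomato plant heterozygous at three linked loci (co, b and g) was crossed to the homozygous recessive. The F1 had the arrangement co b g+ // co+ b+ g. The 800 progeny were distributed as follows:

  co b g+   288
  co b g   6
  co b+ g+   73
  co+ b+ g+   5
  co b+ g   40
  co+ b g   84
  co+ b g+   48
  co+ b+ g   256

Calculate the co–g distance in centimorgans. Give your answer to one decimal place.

The two rarest classes, co b g and co+ b+ g+, are the double crossovers. Comparing them with the parentals, only the g allele has switched, so g is the middle locus and the order is co – g – b.
Crossovers in the co–g interval produce the single-crossover classes co+ b g+ and co b+ g (48 + 40 = 88) plus the double crossovers (11).
RF(co–g) = (88 + 11) / 800 = 99/800 = 0.1237 → 12.4 centimorgans.

12.4 centimorgans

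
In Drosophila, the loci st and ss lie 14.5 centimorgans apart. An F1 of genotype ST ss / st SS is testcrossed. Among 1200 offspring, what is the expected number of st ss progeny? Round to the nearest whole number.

87

A map distance of 14.5 centimorgans corresponds to a recombination frequency of 0.145.
The F1 is ST ss / st SS, so st ss is a recombinant gamete class with expected frequency r/2 = 0.145/2 = 0.0725.
Expected number = 0.0725 × 1200 = 87.00 ≈ 87.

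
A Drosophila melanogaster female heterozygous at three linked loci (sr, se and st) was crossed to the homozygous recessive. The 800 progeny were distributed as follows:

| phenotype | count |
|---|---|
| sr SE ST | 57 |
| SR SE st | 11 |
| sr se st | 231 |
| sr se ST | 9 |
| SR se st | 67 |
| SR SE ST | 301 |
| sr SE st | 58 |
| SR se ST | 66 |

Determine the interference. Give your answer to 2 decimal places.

The two most frequent reciprocal classes, SR SE ST and sr se st, are the parental types, so the F1 was SR SE ST / sr se st.
The two rarest classes, SR SE st and sr se ST, are the double crossovers. Comparing them with the parentals, only the st allele has switched, so st is the middle locus and the order is sr – st – se.
sr–st: (124 + 20)/800 = 0.1800; st–se: (124 + 20)/800 = 0.1800.
Expected DCO frequency = 0.1800 × 0.1800 ≈ 0.03240; observed = 20/800 ≈ 0.02500.
Coefficient of coincidence = 0.02500/0.03240 ≈ 0.77; interference = 1 − 0.77 = 0.23.

0.23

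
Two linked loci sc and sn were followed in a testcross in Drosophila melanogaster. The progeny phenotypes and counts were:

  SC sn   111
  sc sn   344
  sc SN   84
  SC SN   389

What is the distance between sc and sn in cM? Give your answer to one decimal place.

21.0 cM

The two most frequent classes, SC SN (389) and sc sn (344), are the parental types, so the F1 was SC SN / sc sn.
The recombinant classes are SC sn and sc SN: 111 + 84 = 195.
Recombination frequency = 195/928 = 0.2101 ≈ 21.0%, i.e. 21.0 cM.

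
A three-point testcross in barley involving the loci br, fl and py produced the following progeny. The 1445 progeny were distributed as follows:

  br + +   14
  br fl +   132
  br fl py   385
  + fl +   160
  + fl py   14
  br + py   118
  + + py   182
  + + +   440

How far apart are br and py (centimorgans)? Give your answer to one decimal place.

23.7 centimorgans

The two most frequent reciprocal classes, + + + and br fl py, are the parental types, so the F1 was + + + / br fl py.
The two rarest classes, br + + and + fl py, are the double crossovers. Comparing them with the parentals, only the br allele has switched, so br is the middle locus and the order is py – br – fl.
Crossovers in the py–br interval produce the single-crossover classes + + py and br fl + (182 + 132 = 314) plus the double crossovers (28).
RF(py–br) = (314 + 28) / 1445 = 342/1445 = 0.2367 → 23.7 centimorgans.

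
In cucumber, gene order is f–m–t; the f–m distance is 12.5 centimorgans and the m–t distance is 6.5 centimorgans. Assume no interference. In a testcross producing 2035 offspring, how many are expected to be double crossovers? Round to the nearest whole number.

Map distances give recombination frequencies of 0.125 and 0.065 for the two intervals.
With no interference, expected double-crossover frequency = 0.125 × 0.065 = 0.00813.
Expected number = 0.00813 × 2035 = 16.53 ≈ 17.

17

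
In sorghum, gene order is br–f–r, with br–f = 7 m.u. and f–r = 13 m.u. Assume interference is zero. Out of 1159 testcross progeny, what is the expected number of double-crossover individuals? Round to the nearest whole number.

Map distances give recombination frequencies of 0.070 and 0.130 for the two intervals.
With no interference, expected double-crossover frequency = 0.070 × 0.130 = 0.00910.
Expected number = 0.00910 × 1159 = 10.55 ≈ 11.

11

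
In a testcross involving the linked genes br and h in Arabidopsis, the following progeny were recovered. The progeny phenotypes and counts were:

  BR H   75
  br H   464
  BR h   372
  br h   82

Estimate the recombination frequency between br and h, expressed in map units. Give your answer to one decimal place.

The two most frequent classes, BR h (372) and br H (464), are the parental types, so the F1 was BR h / br H.
The recombinant classes are BR H and br h: 75 + 82 = 157.
Recombination frequency = 157/993 = 0.1581 ≈ 15.8%, i.e. 15.8 map units.

15.8 map units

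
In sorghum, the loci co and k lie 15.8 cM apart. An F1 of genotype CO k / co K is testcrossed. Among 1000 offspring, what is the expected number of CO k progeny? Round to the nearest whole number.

A map distance of 15.8 cM corresponds to a recombination frequency of 0.158.
The F1 is CO k / co K, so CO k is a parental gamete class with expected frequency (1 − r)/2 = 0.842/2 = 0.4210.
Expected number = 0.4210 × 1000 = 421.00 ≈ 421.

421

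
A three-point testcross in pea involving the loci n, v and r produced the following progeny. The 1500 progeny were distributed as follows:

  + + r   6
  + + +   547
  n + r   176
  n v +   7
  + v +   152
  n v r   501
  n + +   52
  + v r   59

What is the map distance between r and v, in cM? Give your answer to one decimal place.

22.7 cM

The two most frequent reciprocal classes, + + + and n v r, are the parental types, so the F1 was + + + / n v r.
The two rarest classes, + + r and n v +, are the double crossovers. Comparing them with the parentals, only the r allele has switched, so r is the middle locus and the order is n – r – v.
Crossovers in the r–v interval produce the single-crossover classes + v + and n + r (152 + 176 = 328) plus the double crossovers (13).
RF(r–v) = (328 + 13) / 1500 = 341/1500 = 0.2273 → 22.7 cM.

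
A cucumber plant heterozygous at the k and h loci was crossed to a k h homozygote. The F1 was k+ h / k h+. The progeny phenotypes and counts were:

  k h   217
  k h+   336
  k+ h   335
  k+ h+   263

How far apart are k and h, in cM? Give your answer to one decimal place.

The recombinant classes are k+ h+ and k h: 263 + 217 = 480.
Recombination frequency = 480/1151 = 0.4170 ≈ 41.7%, i.e. 41.7 cM.

41.7 cM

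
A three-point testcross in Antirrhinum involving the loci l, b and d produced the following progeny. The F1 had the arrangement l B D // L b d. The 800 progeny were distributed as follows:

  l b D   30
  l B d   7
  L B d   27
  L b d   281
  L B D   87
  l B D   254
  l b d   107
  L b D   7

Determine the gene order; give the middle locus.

d

The two rarest classes, l B d and L b D, are the double crossovers. Comparing them with the parentals, only the d allele has switched, so d is the middle locus and the order is l – d – b.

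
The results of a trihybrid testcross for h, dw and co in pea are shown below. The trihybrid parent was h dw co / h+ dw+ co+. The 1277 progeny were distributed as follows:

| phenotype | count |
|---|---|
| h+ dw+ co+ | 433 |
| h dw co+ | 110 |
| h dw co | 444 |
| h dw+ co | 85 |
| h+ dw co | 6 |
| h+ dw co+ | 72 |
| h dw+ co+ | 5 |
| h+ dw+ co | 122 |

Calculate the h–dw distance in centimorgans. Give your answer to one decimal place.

13.2 centimorgans

The two rarest classes, h+ dw co and h dw+ co+, are the double crossovers. Comparing them with the parentals, only the h allele has switched, so h is the middle locus and the order is co – h – dw.
Crossovers in the h–dw interval produce the single-crossover classes h dw+ co and h+ dw co+ (85 + 72 = 157) plus the double crossovers (11).
RF(h–dw) = (157 + 11) / 1277 = 168/1277 = 0.1316 → 13.2 centimorgans.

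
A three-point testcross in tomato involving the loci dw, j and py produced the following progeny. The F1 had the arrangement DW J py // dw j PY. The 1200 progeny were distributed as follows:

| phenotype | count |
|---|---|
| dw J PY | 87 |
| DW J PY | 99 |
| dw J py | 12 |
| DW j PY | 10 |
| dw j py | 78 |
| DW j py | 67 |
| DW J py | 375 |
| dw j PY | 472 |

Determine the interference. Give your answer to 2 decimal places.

The two rarest classes, dw J py and DW j PY, are the double crossovers. Comparing them with the parentals, only the dw allele has switched, so dw is the middle locus and the order is j – dw – py.
j–dw: (154 + 22)/1200 = 0.1467; dw–py: (177 + 22)/1200 = 0.1658.
Expected DCO frequency = 0.1467 × 0.1658 ≈ 0.02432; observed = 22/1200 ≈ 0.01833.
Coefficient of coincidence = 0.01833/0.02432 ≈ 0.75; interference = 1 − 0.75 = 0.25.

0.25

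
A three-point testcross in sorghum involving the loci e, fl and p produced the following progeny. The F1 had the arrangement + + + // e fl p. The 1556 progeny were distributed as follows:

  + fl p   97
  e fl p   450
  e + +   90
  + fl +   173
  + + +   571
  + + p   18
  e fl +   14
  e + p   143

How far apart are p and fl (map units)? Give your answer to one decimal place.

22.4 map units

The two rarest classes, + + p and e fl +, are the double crossovers. Comparing them with the parentals, only the p allele has switched, so p is the middle locus and the order is e – p – fl.
Crossovers in the p–fl interval produce the single-crossover classes + fl + and e + p (173 + 143 = 316) plus the double crossovers (32).
RF(p–fl) = (316 + 32) / 1556 = 348/1556 = 0.2237 → 22.4 map units.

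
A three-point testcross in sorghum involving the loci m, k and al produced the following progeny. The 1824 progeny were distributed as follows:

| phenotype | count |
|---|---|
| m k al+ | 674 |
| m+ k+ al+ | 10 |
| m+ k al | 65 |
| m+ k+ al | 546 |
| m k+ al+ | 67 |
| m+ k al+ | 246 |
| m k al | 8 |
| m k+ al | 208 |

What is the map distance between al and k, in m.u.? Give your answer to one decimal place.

The two most frequent reciprocal classes, m+ k+ al and m k al+, are the parental types, so the F1 was m+ k+ al / m k al+.
The two rarest classes, m+ k+ al+ and m k al, are the double crossovers. Comparing them with the parentals, only the al allele has switched, so al is the middle locus and the order is k – al – m.
Crossovers in the k–al interval produce the single-crossover classes m+ k al and m k+ al+ (65 + 67 = 132) plus the double crossovers (18).
RF(k–al) = (132 + 18) / 1824 = 150/1824 = 0.0822 → 8.2 m.u.

8.2 m.u.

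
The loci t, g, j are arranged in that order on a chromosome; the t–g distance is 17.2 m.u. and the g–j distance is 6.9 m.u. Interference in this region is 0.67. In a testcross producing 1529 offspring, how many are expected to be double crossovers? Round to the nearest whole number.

6

Map distances give recombination frequencies of 0.172 and 0.069 for the two intervals.
With interference 0.67 (so coincidence = 0.33), expected double-crossover frequency = 0.172 × 0.069 × 0.33 = 0.00392.
Expected number = 0.00392 × 1529 = 5.99 ≈ 6.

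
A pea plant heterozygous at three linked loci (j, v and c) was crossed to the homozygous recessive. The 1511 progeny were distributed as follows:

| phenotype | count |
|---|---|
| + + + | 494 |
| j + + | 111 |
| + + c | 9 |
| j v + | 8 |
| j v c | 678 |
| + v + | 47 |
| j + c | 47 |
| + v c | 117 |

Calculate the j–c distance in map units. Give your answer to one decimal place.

The two most frequent reciprocal classes, j v c and + + +, are the parental types, so the F1 was j v c / + + +.
The two rarest classes, j v + and + + c, are the double crossovers. Comparing them with the parentals, only the c allele has switched, so c is the middle locus and the order is j – c – v.
Crossovers in the j–c interval produce the single-crossover classes + v c and j + + (117 + 111 = 228) plus the double crossovers (17).
RF(j–c) = (228 + 17) / 1511 = 245/1511 = 0.1621 → 16.2 map units.

16.2 map units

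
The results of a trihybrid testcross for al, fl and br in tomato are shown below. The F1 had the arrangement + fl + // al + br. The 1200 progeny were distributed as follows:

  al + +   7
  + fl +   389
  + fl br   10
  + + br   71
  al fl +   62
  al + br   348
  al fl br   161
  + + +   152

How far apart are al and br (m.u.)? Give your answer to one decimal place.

12.5 m.u.

The two rarest classes, + fl br and al + +, are the double crossovers. Comparing them with the parentals, only the br allele has switched, so br is the middle locus and the order is al – br – fl.
Crossovers in the al–br interval produce the single-crossover classes al fl + and + + br (62 + 71 = 133) plus the double crossovers (17).
RF(al–br) = (133 + 17) / 1200 = 150/1200 = 0.1250 → 12.5 m.u.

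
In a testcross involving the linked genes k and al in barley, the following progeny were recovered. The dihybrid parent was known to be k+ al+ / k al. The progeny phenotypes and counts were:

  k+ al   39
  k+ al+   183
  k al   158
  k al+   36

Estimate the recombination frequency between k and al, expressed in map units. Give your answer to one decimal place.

The recombinant classes are k+ al and k al+: 39 + 36 = 75.
Recombination frequency = 75/416 = 0.1803 ≈ 18.0%, i.e. 18.0 map units.

18.0 map units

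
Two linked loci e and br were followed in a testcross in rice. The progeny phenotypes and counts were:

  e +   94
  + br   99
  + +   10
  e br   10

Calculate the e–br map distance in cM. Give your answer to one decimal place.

9.4 cM

The two most frequent classes, + br (99) and e + (94), are the parental types, so the F1 was + br / e +.
The recombinant classes are + + and e br: 10 + 10 = 20.
Recombination frequency = 20/213 = 0.0939 ≈ 9.4%, i.e. 9.4 cM.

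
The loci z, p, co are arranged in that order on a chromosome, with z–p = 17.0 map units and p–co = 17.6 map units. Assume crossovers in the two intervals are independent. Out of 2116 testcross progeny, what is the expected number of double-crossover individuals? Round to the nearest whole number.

63

Map distances give recombination frequencies of 0.170 and 0.176 for the two intervals.
With no interference, expected double-crossover frequency = 0.170 × 0.176 = 0.02992.
Expected number = 0.02992 × 2116 = 63.31 ≈ 63.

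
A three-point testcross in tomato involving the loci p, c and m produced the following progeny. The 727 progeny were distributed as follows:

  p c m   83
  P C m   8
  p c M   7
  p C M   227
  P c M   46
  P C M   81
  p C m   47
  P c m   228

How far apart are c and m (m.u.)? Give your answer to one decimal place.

The two most frequent reciprocal classes, p C M and P c m, are the parental types, so the F1 was p C M / P c m.
The two rarest classes, p c M and P C m, are the double crossovers. Comparing them with the parentals, only the c allele has switched, so c is the middle locus and the order is p – c – m.
Crossovers in the c–m interval produce the single-crossover classes p C m and P c M (47 + 46 = 93) plus the double crossovers (15).
RF(c–m) = (93 + 15) / 727 = 108/727 = 0.1486 → 14.9 m.u.

14.9 m.u.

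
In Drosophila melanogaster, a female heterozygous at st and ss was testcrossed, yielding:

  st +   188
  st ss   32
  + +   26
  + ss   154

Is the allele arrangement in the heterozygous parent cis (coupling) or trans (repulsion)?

trans

The two most frequent classes are + ss (154) and st + (188); these are the parental (non-recombinant) types.
So the F1 carried + ss on one chromosome and st + on the other — the recessive alleles are on opposite chromosomes (trans / repulsion).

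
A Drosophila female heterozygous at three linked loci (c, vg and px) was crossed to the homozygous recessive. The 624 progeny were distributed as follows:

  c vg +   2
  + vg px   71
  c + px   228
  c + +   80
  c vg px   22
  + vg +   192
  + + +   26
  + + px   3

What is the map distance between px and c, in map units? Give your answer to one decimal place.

25.0 map units

The two most frequent reciprocal classes, c + px and + vg +, are the parental types, so the F1 was c + px / + vg +.
The two rarest classes, + + px and c vg +, are the double crossovers. Comparing them with the parentals, only the c allele has switched, so c is the middle locus and the order is px – c – vg.
Crossovers in the px–c interval produce the single-crossover classes c + + and + vg px (80 + 71 = 151) plus the double crossovers (5).
RF(px–c) = (151 + 5) / 624 = 156/624 = 0.2500 → 25.0 map units.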